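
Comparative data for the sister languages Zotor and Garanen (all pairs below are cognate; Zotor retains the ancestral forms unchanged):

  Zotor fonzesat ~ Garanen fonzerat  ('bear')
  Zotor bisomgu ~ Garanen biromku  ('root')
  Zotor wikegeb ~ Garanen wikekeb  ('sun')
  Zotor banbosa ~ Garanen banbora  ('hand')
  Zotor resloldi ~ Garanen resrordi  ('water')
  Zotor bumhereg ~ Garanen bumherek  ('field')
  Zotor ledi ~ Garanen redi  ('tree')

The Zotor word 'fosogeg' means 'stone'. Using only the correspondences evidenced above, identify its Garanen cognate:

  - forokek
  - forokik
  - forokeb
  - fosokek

bisomgu ~ biromku — Zotor s corresponds to Garanen r between vowels (before a back vowel).
wikegeb ~ wikekeb — Zotor g corresponds to Garanen k between vowels (before a front vowel).
bumhereg ~ bumherek — Zotor g corresponds to Garanen k word-finally.
Applying these to Zotor 'fosogeg':
  fosogeg → forogeg   (s→r between vowels (before a back vowel))
  forogeg → forokeg   (g→k between vowels (before a front vowel))
  forokeg → forokek   (g→k word-finally)
So the Garanen cognate is 'forokek'.

forokek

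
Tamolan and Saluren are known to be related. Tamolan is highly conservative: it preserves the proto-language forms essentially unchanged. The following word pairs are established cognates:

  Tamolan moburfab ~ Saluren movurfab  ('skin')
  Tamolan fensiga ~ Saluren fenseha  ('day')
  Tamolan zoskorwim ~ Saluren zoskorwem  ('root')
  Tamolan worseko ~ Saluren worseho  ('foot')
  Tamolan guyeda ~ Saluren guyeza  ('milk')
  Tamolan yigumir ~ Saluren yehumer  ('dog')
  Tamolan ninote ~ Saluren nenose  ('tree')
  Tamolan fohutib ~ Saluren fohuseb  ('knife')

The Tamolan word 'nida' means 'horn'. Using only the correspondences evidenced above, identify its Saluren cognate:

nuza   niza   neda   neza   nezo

fensiga ~ fenseha, yigumir ~ yehumer — Tamolan i corresponds to Saluren e after a consonant, before a consonant other than r, m, n, p, b, f, v.
guyeda ~ guyeza — Tamolan d corresponds to Saluren z between vowels (before a back vowel).
Applying these to Tamolan 'nida':
  nida → neda   (i→e after a consonant, before a consonant other than r, m, n, p, b, f, v)
  neda → neza   (d→z between vowels (before a back vowel))
So the Saluren cognate is 'neza'.

neza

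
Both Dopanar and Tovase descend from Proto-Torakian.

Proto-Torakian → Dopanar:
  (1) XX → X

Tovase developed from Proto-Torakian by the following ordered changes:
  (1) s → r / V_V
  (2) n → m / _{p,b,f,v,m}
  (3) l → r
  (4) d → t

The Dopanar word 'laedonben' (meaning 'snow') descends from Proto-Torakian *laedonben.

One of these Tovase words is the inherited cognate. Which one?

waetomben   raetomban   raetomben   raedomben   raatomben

raetomben

Tovase: start from *laedonben.
  rule 1: no change — laedonben
  rule 2 (nasal place assimilation): laedonben → laedomben
  rule 3 (unconditioned shift): laedomben → raedomben
  rule 4 (unconditioned shift): raedomben → raetomben
  ⇒ Tovase raetomben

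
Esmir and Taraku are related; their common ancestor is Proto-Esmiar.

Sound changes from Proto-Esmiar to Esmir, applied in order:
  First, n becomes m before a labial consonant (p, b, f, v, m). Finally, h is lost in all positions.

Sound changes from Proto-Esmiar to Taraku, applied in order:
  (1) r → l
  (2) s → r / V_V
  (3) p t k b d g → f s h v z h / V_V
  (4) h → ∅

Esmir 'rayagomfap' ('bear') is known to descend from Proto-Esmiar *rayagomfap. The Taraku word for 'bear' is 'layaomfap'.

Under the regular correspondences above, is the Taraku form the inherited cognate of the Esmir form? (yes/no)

yes

Derive the expected Taraku reflex of *rayagomfap:
Taraku: start from *rayagomfap.
  rule 1 (unconditioned shift): rayagomfap → layagomfap
  rule 2: no change — layagomfap
  rule 3 (intervocalic lenition): layagomfap → layahomfap
  rule 4 (h-loss): layahomfap → layaomfap
  ⇒ Taraku layaomfap
Taraku 'layaomfap' matches the regular reflex exactly, so the pair is cognate.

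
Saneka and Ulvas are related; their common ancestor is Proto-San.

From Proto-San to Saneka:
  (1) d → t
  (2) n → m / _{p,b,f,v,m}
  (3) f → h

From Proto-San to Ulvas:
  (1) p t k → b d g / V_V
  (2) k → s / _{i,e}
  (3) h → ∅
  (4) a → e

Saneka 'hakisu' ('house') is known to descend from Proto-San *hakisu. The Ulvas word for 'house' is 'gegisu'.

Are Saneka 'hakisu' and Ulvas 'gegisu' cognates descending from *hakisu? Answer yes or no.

no

Derive the expected Ulvas reflex of *hakisu:
Ulvas: *hakisu
  hakisu → hagisu   [intervocalic voicing]
  hagisu (rule 2 does not apply)
  hagisu → agisu   [h-loss]
  agisu → egisu   [vowel merger]
  giving Ulvas egisu.
The regular Ulvas reflex would be 'egisu', but the attested form is 'gegisu'. The correspondence is irregular, so they are not cognates (the Ulvas form has a different source).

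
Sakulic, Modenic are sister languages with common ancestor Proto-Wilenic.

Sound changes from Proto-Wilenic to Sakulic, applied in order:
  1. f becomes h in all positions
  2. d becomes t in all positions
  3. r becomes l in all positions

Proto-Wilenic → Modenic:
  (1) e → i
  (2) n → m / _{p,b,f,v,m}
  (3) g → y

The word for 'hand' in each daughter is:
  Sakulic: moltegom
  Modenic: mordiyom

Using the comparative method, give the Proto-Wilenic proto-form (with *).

*mordegom

Position 4: Sakulic has t, Modenic has d. Modenic preserves d here (none of its changes turn any other segment into d), so the proto-segment is *d.
Position 5: Sakulic has e, Modenic has i. Sakulic preserves e here (none of its changes turn any other segment into e), so the proto-segment is *e.
Position 6: Sakulic has g, Modenic has y. Sakulic preserves g here (none of its changes turn any other segment into g), so the proto-segment is *g.
Continuing position by position gives *mordegom; check it forward:
Sakulic: *mordegom > mortegom > moltegom  (by unconditioned shift, unconditioned shift)
Modenic: *mordegom > mordigom > mordiyom  (by vowel merger, unconditioned shift)
No other proto-form is consistent with every reflex, so the reconstruction is *mordegom.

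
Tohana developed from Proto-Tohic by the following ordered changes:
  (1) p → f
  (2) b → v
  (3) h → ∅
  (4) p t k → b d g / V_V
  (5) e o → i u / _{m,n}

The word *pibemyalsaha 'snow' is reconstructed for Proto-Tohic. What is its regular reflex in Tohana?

fivimyalsaa

Tohana: *pibemyalsaha > fibemyalsaha > fivemyalsaha > fivemyalsaa > fivimyalsaa  (by unconditioned shift, unconditioned shift, h-loss, pre-nasal raising)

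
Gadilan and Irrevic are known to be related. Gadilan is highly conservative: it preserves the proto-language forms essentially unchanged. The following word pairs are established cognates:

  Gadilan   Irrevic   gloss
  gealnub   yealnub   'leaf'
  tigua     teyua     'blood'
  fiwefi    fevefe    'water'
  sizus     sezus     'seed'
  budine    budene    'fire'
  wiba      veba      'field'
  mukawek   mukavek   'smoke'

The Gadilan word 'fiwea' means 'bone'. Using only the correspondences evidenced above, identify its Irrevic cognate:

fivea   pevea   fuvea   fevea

fevea

tigua ~ teyua, fiwefi ~ fevefe — Gadilan i corresponds to Irrevic e after a consonant, before a consonant other than r, m, n, p, b, f, v.
fiwefi ~ fevefe, mukawek ~ mukavek — Gadilan w corresponds to Irrevic v between vowels (before a front vowel).
Applying these to Gadilan 'fiwea':
  fiwea → fewea   (i→e after a consonant, before a consonant other than r, m, n, p, b, f, v)
  fewea → fevea   (w→v between vowels (before a front vowel))
So the Irrevic cognate is 'fevea'.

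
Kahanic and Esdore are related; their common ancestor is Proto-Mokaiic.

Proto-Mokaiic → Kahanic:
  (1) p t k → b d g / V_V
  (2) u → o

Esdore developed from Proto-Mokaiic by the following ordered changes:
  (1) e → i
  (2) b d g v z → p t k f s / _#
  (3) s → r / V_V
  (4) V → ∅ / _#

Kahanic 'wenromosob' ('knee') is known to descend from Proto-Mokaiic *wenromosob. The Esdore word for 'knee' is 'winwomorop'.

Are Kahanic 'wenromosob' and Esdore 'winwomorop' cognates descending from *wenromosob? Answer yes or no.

Derive the expected Esdore reflex of *wenromosob:
Esdore: start from *wenromosob.
  rule 1 (vowel merger): wenromosob → winromosob
  rule 2 (final devoicing): winromosob → winromosop
  rule 3 (rhotacism): winromosop → winromorop
  rule 4: no change — winromorop
  ⇒ Esdore winromorop
The regular Esdore reflex would be 'winromorop', but the attested form is 'winwomorop'. The correspondence is irregular, so they are not cognates (the Esdore form has a different source).

no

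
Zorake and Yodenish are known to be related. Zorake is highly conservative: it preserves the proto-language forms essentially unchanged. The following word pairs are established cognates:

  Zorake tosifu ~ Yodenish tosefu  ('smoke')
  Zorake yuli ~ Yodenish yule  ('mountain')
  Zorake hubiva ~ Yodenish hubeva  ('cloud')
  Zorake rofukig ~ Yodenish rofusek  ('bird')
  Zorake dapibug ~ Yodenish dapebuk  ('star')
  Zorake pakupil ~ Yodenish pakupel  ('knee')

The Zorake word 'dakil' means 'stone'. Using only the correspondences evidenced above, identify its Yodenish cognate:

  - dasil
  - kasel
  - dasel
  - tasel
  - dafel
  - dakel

rofukig ~ rofusek — Zorake k corresponds to Yodenish s between vowels (before a front vowel).
rofukig ~ rofusek, pakupil ~ pakupel — Zorake i corresponds to Yodenish e after a consonant, before a consonant other than r, m, n, p, b, f, v.
Applying these to Zorake 'dakil':
  dakil → dasil   (k→s between vowels (before a front vowel))
  dasil → dasel   (i→e after a consonant, before a consonant other than r, m, n, p, b, f, v)
So the Yodenish cognate is 'dasel'.

dasel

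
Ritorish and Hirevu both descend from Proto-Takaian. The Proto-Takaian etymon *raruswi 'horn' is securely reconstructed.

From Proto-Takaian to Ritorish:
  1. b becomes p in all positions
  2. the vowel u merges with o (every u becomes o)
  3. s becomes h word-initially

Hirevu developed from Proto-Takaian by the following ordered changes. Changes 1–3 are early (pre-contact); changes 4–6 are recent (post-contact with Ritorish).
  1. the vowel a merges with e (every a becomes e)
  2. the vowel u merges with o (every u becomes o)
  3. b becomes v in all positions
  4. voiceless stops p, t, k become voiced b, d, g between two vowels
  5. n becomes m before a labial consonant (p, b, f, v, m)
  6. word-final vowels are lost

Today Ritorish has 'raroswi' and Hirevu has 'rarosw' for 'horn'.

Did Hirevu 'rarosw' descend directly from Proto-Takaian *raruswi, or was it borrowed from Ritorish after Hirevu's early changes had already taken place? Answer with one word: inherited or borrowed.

borrowed

If inherited, *raruswi would pass through all of Hirevu's changes:
Hirevu: *raruswi > reruswi > reroswi > rerosw  (by vowel merger, vowel merger, apocope)
If borrowed from Ritorish 'raroswi' after the early changes, it would undergo only the recent ones:
  rule 4 (intervocalic voicing): no change (raroswi)
  rule 5 (nasal place assimilation): no change (raroswi)
  rule 6 (apocope): raroswi → rarosw
  ⇒ as a loan: rarosw
Hirevu 'rarosw' matches the loan outcome 'rarosw', not the inherited 'rerosw' — it skipped the early Hirevu changes, so it was borrowed from Ritorish.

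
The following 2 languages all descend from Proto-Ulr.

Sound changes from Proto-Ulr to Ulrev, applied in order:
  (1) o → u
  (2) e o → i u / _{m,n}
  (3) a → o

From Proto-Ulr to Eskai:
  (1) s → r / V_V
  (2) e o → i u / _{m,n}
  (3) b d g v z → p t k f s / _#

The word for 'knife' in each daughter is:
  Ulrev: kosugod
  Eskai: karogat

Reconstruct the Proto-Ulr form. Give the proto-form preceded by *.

Position 4: Ulrev has u, Eskai has o. Eskai preserves o here (none of its changes turn any other segment into o), so the proto-segment is *o.
Position 7: Ulrev has d, Eskai has t. Ulrev preserves d here (none of its changes turn any other segment into d), so the proto-segment is *d.
Position 2: Ulrev has o, Eskai has a. Eskai preserves a here (none of its changes turn any other segment into a), so the proto-segment is *a.
Continuing position by position gives *kasogad; check it forward:
Ulrev: *kasogad
  kasogad → kasugad   [vowel merger]
  kasugad (rule 2 does not apply)
  kasugad → kosugod   [vowel merger]
  giving Ulrev kosugod.
Eskai: *kasogad
  kasogad → karogad   [rhotacism]
  karogad (rule 2 does not apply)
  karogad → karogat   [final devoicing]
  giving Eskai karogat.
Only *kasogad yields all of Ulrev kosugod, Eskai karogat.

*kasogad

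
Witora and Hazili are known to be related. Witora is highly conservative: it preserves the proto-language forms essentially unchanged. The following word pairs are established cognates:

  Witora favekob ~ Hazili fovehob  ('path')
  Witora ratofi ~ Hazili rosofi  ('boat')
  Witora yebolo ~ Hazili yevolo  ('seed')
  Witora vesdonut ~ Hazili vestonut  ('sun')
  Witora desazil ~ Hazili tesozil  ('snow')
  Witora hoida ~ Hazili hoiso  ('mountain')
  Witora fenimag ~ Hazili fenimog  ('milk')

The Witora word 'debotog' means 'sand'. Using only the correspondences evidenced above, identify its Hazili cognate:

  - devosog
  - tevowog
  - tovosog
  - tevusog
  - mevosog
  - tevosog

desazil ~ tesozil — Witora d corresponds to Hazili t word-initially before a front vowel.
yebolo ~ yevolo — Witora b corresponds to Hazili v between vowels (before a back vowel).
ratofi ~ rosofi — Witora t corresponds to Hazili s between vowels (before a back vowel).
Applying these to Witora 'debotog':
  debotog → tebotog   (d→t word-initially before a front vowel)
  tebotog → tevotog   (b→v between vowels (before a back vowel))
  tevotog → tevosog   (t→s between vowels (before a back vowel))
So the Hazili cognate is 'tevosog'.

tevosog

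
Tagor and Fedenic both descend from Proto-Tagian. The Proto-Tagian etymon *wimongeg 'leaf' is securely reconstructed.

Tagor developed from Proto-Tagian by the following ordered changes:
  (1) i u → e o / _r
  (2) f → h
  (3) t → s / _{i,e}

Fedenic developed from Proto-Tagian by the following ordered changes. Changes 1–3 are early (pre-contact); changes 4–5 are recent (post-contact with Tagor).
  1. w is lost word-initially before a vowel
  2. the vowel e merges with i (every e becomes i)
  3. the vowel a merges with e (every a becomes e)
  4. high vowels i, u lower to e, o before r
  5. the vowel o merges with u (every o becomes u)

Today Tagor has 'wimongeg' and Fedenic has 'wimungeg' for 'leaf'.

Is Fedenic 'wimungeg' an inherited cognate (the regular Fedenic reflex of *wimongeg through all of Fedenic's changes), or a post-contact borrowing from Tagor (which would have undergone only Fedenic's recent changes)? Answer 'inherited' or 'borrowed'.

If inherited, *wimongeg would pass through all of Fedenic's changes:
Fedenic: *wimongeg
  wimongeg → imongeg   [glide loss]
  imongeg → imongig   [vowel merger]
  imongig (rule 3 does not apply)
  imongig (rule 4 does not apply)
  imongig → imungig   [vowel merger]
  giving Fedenic imungig.
If borrowed from Tagor 'wimongeg' after the early changes, it would undergo only the recent ones:
  rule 4 (pre-rhotic lowering): no change (wimongeg)
  rule 5 (vowel merger): wimongeg → wimungeg
  ⇒ as a loan: wimungeg
Fedenic 'wimungeg' matches the loan outcome 'wimungeg', not the inherited 'imungig' — it skipped the early Fedenic changes, so it was borrowed from Tagor.

borrowed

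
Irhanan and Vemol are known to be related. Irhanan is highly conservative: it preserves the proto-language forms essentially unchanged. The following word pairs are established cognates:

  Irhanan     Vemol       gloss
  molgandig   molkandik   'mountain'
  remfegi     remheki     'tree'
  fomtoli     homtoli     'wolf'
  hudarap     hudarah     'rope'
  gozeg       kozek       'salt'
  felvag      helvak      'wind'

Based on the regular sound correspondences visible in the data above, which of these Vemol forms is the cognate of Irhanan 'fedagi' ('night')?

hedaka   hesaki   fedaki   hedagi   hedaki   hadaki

hedaki

felvag ~ helvak — Irhanan f corresponds to Vemol h word-initially before a front vowel.
remfegi ~ remheki — Irhanan g corresponds to Vemol k between vowels (before a front vowel).
Applying these to Irhanan 'fedagi':
  fedagi → hedagi   (f→h word-initially before a front vowel)
  hedagi → hedaki   (g→k between vowels (before a front vowel))
So the Vemol cognate is 'hedaki'.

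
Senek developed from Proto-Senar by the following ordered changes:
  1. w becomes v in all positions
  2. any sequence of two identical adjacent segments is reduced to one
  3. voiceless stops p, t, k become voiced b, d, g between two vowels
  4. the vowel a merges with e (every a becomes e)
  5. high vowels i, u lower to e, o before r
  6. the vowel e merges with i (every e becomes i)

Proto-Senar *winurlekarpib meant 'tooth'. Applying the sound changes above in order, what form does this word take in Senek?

vinorligirpib

Senek: start from *winurlekarpib.
  rule 1 (unconditioned shift): winurlekarpib → vinurlekarpib
  rule 2: no change — vinurlekarpib
  rule 3 (intervocalic voicing): vinurlekarpib → vinurlegarpib
  rule 4 (vowel merger): vinurlegarpib → vinurlegerpib
  rule 5 (pre-rhotic lowering): vinurlegerpib → vinorlegerpib
  rule 6 (vowel merger): vinorlegerpib → vinorligirpib
  ⇒ Senek vinorligirpib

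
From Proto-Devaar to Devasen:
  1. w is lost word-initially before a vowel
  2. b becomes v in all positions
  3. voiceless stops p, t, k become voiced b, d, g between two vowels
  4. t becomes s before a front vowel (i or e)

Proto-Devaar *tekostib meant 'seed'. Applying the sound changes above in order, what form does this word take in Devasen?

Devasen: *tekostib > tekostiv > tegostiv > segossiv  (by unconditioned shift, intervocalic voicing, palatalisation)

segossiv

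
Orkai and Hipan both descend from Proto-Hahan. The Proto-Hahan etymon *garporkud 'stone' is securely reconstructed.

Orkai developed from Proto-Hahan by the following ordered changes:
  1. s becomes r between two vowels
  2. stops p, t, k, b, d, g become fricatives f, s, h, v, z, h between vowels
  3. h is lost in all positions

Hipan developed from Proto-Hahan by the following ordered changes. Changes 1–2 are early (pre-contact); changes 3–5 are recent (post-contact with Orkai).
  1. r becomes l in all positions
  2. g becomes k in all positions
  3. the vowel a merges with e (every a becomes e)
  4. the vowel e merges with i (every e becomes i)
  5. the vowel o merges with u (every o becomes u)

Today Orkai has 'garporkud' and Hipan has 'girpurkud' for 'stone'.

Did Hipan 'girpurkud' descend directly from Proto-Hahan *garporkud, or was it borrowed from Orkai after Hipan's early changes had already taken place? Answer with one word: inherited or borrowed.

If inherited, *garporkud would pass through all of Hipan's changes:
Hipan: start from *garporkud.
  rule 1 (unconditioned shift): garporkud → galpolkud
  rule 2 (unconditioned shift): galpolkud → kalpolkud
  rule 3 (vowel merger): kalpolkud → kelpolkud
  rule 4 (vowel merger): kelpolkud → kilpolkud
  rule 5 (vowel merger): kilpolkud → kilpulkud
  ⇒ Hipan kilpulkud
If borrowed from Orkai 'garporkud' after the early changes, it would undergo only the recent ones:
  rule 3 (vowel merger): garporkud → gerporkud
  rule 4 (vowel merger): gerporkud → girporkud
  rule 5 (vowel merger): girporkud → girpurkud
  ⇒ as a loan: girpurkud
Hipan 'girpurkud' matches the loan outcome 'girpurkud', not the inherited 'kilpulkud' — it skipped the early Hipan changes, so it was borrowed from Orkai.

borrowed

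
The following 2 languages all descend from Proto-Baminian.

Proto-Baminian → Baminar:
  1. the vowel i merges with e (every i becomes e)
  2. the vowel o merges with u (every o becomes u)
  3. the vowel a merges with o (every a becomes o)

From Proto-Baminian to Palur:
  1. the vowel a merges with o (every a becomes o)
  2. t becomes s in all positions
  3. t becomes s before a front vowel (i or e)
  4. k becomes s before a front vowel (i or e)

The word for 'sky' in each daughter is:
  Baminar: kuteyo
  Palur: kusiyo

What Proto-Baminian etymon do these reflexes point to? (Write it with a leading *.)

Position 6: Baminar has o, Palur has o. In Baminar, o can only continue *a, so the proto-segment is *a.
Position 4: Baminar has e, Palur has i. Palur preserves i here (none of its changes turn any other segment into i), so the proto-segment is *i.
Verify the candidate proto-form against each daughter:
Baminar: *kutiya > kuteya > kuteyo  (by vowel merger, vowel merger)
Palur: start from *kutiya.
  rule 1 (vowel merger): kutiya → kutiyo
  rule 2 (unconditioned shift): kutiyo → kusiyo
  rule 3: no change — kusiyo
  rule 4: no change — kusiyo
  ⇒ Palur kusiyo
No other proto-form is consistent with every reflex, so the reconstruction is *kutiya.

*kutiya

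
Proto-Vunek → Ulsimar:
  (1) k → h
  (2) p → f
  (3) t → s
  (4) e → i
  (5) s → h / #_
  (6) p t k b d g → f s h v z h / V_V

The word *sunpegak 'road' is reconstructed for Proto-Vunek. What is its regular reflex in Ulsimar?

Ulsimar: *sunpegak
  sunpegak → sunpegah   [unconditioned shift]
  sunpegah → sunfegah   [unconditioned shift]
  sunfegah (rule 3 does not apply)
  sunfegah → sunfigah   [vowel merger]
  sunfigah → hunfigah   [debuccalisation]
  hunfigah → hunfihah   [intervocalic lenition]
  giving Ulsimar hunfihah.

hunfihah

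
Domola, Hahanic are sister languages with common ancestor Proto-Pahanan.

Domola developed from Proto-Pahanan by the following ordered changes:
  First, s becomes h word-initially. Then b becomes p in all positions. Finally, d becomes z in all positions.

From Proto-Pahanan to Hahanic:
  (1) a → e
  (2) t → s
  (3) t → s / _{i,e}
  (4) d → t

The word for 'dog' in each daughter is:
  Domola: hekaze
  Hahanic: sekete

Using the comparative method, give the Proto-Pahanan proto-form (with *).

*sekade

Position 5: Domola has z, Hahanic has t. In Hahanic, t can only continue *d, so the proto-segment is *d.
Position 4: Domola has a, Hahanic has e. Domola preserves a here (none of its changes turn any other segment into a), so the proto-segment is *a.
Position 1: Domola has h, Hahanic has s. Taking the neighbouring segments as reconstructed: Domola h could go back to *s or *h; Hahanic s could go back to *t or *s — the one source consistent with every daughter is *s.
Continuing position by position gives *sekade; check it forward:
Domola: *sekade
  sekade → hekade   [debuccalisation]
  hekade (rule 2 does not apply)
  hekade → hekaze   [unconditioned shift]
  giving Domola hekaze.
Hahanic: *sekade
  sekade → sekede   [vowel merger]
  sekede (rule 2 does not apply)
  sekede (rule 3 does not apply)
  sekede → sekete   [unconditioned shift]
  giving Hahanic sekete.
No other proto-form is consistent with every reflex, so the reconstruction is *sekade.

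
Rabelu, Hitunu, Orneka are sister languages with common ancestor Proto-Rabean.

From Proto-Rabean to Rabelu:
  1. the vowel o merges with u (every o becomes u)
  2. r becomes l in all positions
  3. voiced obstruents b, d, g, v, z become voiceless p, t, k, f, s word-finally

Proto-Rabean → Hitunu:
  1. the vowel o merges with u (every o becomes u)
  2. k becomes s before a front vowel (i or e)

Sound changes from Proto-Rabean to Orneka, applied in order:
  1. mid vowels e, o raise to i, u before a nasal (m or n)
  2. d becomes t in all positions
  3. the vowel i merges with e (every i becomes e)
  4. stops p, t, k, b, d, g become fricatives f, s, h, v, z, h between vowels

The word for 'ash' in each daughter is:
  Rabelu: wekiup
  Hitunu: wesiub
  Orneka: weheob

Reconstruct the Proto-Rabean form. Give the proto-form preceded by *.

*wekiob

Position 3: Rabelu has k, Hitunu has s, Orneka has h. Taking the neighbouring segments as reconstructed: Rabelu k can only go back to *k; Hitunu s could go back to *k or *s; Orneka h could go back to *k or *g or *h — the one source consistent with every daughter is *k.
Position 6: Rabelu has p, Hitunu has b, Orneka has b. Hitunu preserves b here (none of its changes turn any other segment into b), so the proto-segment is *b.
Position 5: Rabelu has u, Hitunu has u, Orneka has o. Orneka preserves o here (none of its changes turn any other segment into o), so the proto-segment is *o.
This points to *wekiob. Verify forward in each daughter:
Rabelu: *wekiob > wekiub > wekiup  (by vowel merger, final devoicing)
Hitunu: *wekiob > wekiub > wesiub  (by vowel merger, palatalisation)
Orneka: *wekiob
  wekiob (rule 1 does not apply)
  wekiob (rule 2 does not apply)
  wekiob → wekeob   [vowel merger]
  wekeob → weheob   [intervocalic lenition]
  giving Orneka weheob.
Only *wekiob yields all of Rabelu wekiup, Hitunu wesiub, Orneka weheob.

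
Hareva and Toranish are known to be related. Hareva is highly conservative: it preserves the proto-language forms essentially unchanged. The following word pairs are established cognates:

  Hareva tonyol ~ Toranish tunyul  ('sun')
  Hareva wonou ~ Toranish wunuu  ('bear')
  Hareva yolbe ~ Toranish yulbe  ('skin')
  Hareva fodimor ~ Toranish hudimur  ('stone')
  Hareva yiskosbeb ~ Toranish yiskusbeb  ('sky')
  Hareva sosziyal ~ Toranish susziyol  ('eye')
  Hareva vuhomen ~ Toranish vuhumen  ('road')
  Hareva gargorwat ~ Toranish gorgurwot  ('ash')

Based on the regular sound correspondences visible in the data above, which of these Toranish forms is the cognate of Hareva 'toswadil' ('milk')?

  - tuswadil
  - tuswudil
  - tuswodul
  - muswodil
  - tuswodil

tonyol ~ tunyul, yolbe ~ yulbe — Hareva o corresponds to Toranish u after a consonant, before a consonant other than r, m, n, p, b, f, v.
sosziyal ~ susziyol, gargorwat ~ gorgurwot — Hareva a corresponds to Toranish o after a consonant, before a consonant other than r, m, n, p, b, f, v.
Applying these to Hareva 'toswadil':
  toswadil → tuswadil   (o→u after a consonant, before a consonant other than r, m, n, p, b, f, v)
  tuswadil → tuswodil   (a→o after a consonant, before a consonant other than r, m, n, p, b, f, v)
So the Toranish cognate is 'tuswodil'.

tuswodil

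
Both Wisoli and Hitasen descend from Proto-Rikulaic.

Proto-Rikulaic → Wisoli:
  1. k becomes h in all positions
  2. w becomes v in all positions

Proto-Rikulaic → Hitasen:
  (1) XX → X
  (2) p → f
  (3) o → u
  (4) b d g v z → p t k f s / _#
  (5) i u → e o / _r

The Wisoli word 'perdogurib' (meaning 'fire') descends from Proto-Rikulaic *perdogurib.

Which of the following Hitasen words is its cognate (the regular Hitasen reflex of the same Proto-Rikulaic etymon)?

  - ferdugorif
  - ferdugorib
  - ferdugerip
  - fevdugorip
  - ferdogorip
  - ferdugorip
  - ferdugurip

ferdugorip

Hitasen: *perdogurib
  perdogurib (rule 1 does not apply)
  perdogurib → ferdogurib   [unconditioned shift]
  ferdogurib → ferdugurib   [vowel merger]
  ferdugurib → ferdugurip   [final devoicing]
  ferdugurip → ferdugorip   [pre-rhotic lowering]
  giving Hitasen ferdugorip.
Among the options, 'ferdugorip' alone shows every Hitasen change applied in order.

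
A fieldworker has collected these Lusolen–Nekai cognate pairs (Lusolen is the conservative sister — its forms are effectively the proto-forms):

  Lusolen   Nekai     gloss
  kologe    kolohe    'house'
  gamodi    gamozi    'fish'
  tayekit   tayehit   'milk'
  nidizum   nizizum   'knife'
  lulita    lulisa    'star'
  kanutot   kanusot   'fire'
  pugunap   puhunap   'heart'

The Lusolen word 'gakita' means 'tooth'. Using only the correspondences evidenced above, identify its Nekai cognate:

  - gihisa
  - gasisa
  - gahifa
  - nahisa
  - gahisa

gahisa

tayekit ~ tayehit — Lusolen k corresponds to Nekai h between vowels (before a front vowel).
lulita ~ lulisa — Lusolen t corresponds to Nekai s between vowels (before a back vowel).
Applying these to Lusolen 'gakita':
  gakita → gahita   (k→h between vowels (before a front vowel))
  gahita → gahisa   (t→s between vowels (before a back vowel))
So the Nekai cognate is 'gahisa'.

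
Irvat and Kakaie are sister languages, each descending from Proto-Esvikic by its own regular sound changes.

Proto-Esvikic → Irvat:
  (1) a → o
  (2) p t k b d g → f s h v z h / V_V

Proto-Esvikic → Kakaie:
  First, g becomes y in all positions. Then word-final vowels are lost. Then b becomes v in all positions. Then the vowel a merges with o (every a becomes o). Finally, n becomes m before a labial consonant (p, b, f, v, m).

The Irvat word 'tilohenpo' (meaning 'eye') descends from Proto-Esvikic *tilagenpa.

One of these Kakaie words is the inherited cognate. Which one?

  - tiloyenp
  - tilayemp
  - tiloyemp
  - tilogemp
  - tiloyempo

Kakaie: start from *tilagenpa.
  rule 1 (unconditioned shift): tilagenpa → tilayenpa
  rule 2 (apocope): tilayenpa → tilayenp
  rule 3: no change — tilayenp
  rule 4 (vowel merger): tilayenp → tiloyenp
  rule 5 (nasal place assimilation): tiloyenp → tiloyemp
  ⇒ Kakaie tiloyemp
Only 'tiloyemp' matches the regular Kakaie development of *tilagenpa.

tiloyemp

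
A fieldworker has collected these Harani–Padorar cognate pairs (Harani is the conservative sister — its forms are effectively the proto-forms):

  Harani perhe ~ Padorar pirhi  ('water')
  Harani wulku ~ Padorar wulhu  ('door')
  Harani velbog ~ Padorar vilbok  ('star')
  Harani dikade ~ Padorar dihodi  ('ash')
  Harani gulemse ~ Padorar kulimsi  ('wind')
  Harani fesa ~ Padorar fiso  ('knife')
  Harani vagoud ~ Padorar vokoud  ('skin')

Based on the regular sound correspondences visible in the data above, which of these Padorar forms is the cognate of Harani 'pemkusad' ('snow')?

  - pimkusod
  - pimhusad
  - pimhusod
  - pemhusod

gulemse ~ kulimsi — Harani e corresponds to Padorar i after a consonant, before a nasal.
wulku ~ wulhu — Harani k corresponds to Padorar h after a consonant, before a back vowel.
dikade ~ dihodi, vagoud ~ vokoud — Harani a corresponds to Padorar o after a consonant, before a consonant other than r, m, n, p, b, f, v.
Applying these to Harani 'pemkusad':
  pemkusad → pimkusad   (e→i after a consonant, before a nasal)
  pimkusad → pimhusad   (k→h after a consonant, before a back vowel)
  pimhusad → pimhusod   (a→o after a consonant, before a consonant other than r, m, n, p, b, f, v)
So the Padorar cognate is 'pimhusod'.

pimhusod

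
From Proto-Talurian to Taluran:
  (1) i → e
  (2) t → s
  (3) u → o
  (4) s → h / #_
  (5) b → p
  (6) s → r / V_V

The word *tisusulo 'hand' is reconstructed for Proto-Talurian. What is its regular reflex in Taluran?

Taluran: *tisusulo > tesusulo > sesusulo > sesosolo > hesosolo > herorolo  (by vowel merger, unconditioned shift, vowel merger, debuccalisation, rhotacism)

herorolo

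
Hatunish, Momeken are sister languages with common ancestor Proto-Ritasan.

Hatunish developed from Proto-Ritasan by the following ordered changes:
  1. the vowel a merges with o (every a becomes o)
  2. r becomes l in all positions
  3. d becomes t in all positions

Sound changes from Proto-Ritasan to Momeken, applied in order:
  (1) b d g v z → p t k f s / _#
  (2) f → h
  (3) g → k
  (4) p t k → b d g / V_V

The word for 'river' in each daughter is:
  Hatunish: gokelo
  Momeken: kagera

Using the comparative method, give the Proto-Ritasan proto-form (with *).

Position 3: Hatunish has k, Momeken has g. Hatunish preserves k here (none of its changes turn any other segment into k), so the proto-segment is *k.
Position 6: Hatunish has o, Momeken has a. Momeken preserves a here (none of its changes turn any other segment into a), so the proto-segment is *a.
Continuing position by position gives *gakera; check it forward:
Hatunish: start from *gakera.
  rule 1 (vowel merger): gakera → gokero
  rule 2 (unconditioned shift): gokero → gokelo
  rule 3: no change — gokelo
  ⇒ Hatunish gokelo
Momeken: *gakera
  gakera (rule 1 does not apply)
  gakera (rule 2 does not apply)
  gakera → kakera   [unconditioned shift]
  kakera → kagera   [intervocalic voicing]
  giving Momeken kagera.
No other proto-form is consistent with every reflex, so the reconstruction is *gakera.

*gakera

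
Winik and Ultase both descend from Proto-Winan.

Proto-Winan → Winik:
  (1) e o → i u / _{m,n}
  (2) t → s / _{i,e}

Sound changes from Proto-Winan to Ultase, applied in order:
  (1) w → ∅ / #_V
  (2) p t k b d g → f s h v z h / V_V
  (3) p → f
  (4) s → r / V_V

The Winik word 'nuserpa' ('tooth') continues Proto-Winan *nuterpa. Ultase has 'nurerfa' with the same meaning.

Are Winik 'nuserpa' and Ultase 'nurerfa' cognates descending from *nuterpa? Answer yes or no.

Derive the expected Ultase reflex of *nuterpa:
Ultase: *nuterpa
  nuterpa (rule 1 does not apply)
  nuterpa → nuserpa   [intervocalic lenition]
  nuserpa → nuserfa   [unconditioned shift]
  nuserfa → nurerfa   [rhotacism]
  giving Ultase nurerfa.
Ultase 'nurerfa' matches the regular reflex exactly, so the pair is cognate.

yes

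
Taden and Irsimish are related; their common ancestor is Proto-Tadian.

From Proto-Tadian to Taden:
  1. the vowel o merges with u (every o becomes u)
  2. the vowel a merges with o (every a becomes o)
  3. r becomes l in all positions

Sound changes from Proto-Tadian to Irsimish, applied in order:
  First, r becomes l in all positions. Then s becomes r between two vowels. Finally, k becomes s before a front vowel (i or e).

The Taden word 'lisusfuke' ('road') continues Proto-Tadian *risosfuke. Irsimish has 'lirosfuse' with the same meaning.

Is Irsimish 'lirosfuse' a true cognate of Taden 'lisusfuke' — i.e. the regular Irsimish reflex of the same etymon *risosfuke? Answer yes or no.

Derive the expected Irsimish reflex of *risosfuke:
Irsimish: start from *risosfuke.
  rule 1 (unconditioned shift): risosfuke → lisosfuke
  rule 2 (rhotacism): lisosfuke → lirosfuke
  rule 3 (palatalisation): lirosfuke → lirosfuse
  ⇒ Irsimish lirosfuse
Irsimish 'lirosfuse' matches the regular reflex exactly, so the pair is cognate.

yes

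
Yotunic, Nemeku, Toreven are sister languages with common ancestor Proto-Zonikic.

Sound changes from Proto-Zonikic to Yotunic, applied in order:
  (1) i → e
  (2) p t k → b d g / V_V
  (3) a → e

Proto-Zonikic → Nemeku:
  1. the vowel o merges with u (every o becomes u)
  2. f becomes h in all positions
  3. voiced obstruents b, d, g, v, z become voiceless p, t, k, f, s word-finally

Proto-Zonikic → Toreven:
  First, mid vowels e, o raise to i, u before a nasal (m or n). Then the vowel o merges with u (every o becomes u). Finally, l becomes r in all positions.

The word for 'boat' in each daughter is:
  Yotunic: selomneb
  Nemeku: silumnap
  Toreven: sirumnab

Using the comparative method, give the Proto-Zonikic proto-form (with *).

Position 7: Yotunic has e, Nemeku has a, Toreven has a. Nemeku preserves a here (none of its changes turn any other segment into a), so the proto-segment is *a.
Position 2: Yotunic has e, Nemeku has i, Toreven has i. Nemeku preserves i here (none of its changes turn any other segment into i), so the proto-segment is *i.
Position 3: Yotunic has l, Nemeku has l, Toreven has r. Yotunic preserves l here (none of its changes turn any other segment into l), so the proto-segment is *l.
Continuing position by position gives *silomnab; check it forward:
Yotunic: *silomnab
  silomnab → selomnab   [vowel merger]
  selomnab (rule 2 does not apply)
  selomnab → selomneb   [vowel merger]
  giving Yotunic selomneb.
Nemeku: *silomnab > silumnab > silumnap  (by vowel merger, final devoicing)
Toreven: start from *silomnab.
  rule 1 (pre-nasal raising): silomnab → silumnab
  rule 2: no change — silumnab
  rule 3 (unconditioned shift): silumnab → sirumnab
  ⇒ Toreven sirumnab
No other proto-form is consistent with every reflex, so the reconstruction is *silomnab.

*silomnab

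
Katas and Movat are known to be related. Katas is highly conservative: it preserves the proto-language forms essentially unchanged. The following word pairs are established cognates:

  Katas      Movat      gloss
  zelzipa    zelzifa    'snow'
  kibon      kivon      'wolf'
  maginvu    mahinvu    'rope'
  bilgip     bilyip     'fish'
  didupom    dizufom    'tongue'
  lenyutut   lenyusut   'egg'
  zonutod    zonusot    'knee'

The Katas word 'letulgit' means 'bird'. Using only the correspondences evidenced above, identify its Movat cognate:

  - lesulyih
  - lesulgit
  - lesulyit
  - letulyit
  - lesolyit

lesulyit

lenyutut ~ lenyusut — Katas t corresponds to Movat s between vowels (before a back vowel).
bilgip ~ bilyip — Katas g corresponds to Movat y after a consonant, before a front vowel.
Applying these to Katas 'letulgit':
  letulgit → lesulgit   (t→s between vowels (before a back vowel))
  lesulgit → lesulyit   (g→y after a consonant, before a front vowel)
So the Movat cognate is 'lesulyit'.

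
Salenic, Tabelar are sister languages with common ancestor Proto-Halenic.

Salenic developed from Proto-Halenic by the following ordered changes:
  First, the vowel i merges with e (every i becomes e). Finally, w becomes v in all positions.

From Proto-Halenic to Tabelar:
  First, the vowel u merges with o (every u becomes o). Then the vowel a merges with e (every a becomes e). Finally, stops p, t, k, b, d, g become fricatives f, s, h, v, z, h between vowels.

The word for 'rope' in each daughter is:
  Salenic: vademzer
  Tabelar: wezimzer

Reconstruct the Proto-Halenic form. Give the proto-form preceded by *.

Position 4: Salenic has e, Tabelar has i. Tabelar preserves i here (none of its changes turn any other segment into i), so the proto-segment is *i.
Position 3: Salenic has d, Tabelar has z. Salenic preserves d here (none of its changes turn any other segment into d), so the proto-segment is *d.
Position 1: Salenic has v, Tabelar has w. Tabelar preserves w here (none of its changes turn any other segment into w), so the proto-segment is *w.
Verify the candidate proto-form against each daughter:
Salenic: *wadimzer
  wadimzer → wademzer   [vowel merger]
  wademzer → vademzer   [unconditioned shift]
  giving Salenic vademzer.
Tabelar: *wadimzer > wedimzer > wezimzer  (by vowel merger, intervocalic lenition)
*wadimzer is the unique common source.

*wadimzer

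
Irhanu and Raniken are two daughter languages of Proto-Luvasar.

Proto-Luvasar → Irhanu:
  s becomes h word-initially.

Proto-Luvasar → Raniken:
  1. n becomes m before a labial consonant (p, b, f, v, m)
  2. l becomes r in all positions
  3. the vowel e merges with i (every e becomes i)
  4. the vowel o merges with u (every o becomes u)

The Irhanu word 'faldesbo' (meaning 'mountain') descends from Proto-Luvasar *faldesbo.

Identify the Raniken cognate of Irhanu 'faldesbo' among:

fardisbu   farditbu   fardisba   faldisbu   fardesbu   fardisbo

Raniken: start from *faldesbo.
  rule 1: no change — faldesbo
  rule 2 (unconditioned shift): faldesbo → fardesbo
  rule 3 (vowel merger): fardesbo → fardisbo
  rule 4 (vowel merger): fardisbo → fardisbu
  ⇒ Raniken fardisbu
Among the options, 'fardisbu' alone shows every Raniken change applied in order.

fardisbu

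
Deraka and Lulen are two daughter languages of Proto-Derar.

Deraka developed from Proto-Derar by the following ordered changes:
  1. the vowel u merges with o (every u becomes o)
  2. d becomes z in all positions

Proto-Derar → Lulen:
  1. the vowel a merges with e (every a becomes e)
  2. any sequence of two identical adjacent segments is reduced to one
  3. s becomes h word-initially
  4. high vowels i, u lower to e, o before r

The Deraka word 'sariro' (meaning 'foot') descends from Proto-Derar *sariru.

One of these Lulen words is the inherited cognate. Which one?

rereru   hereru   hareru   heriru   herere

Lulen: *sariru > seriru > heriru > hereru  (by vowel merger, debuccalisation, pre-rhotic lowering)

hereru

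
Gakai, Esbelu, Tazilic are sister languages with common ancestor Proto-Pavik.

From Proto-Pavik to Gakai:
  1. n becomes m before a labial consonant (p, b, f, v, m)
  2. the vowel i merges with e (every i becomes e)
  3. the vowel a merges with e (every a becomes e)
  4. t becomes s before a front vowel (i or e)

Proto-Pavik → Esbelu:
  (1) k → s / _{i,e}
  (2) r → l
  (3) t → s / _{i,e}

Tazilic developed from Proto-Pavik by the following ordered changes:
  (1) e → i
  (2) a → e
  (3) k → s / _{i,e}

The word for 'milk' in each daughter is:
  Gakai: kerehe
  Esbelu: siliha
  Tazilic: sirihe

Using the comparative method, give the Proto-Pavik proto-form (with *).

*kiriha

Position 1: Gakai has k, Esbelu has s, Tazilic has s. Gakai preserves k here (none of its changes turn any other segment into k), so the proto-segment is *k.
Position 6: Gakai has e, Esbelu has a, Tazilic has e. Esbelu preserves a here (none of its changes turn any other segment into a), so the proto-segment is *a.
Position 3: Gakai has r, Esbelu has l, Tazilic has r. Gakai preserves r here (none of its changes turn any other segment into r), so the proto-segment is *r.
Verify the candidate proto-form against each daughter:
Gakai: *kiriha
  kiriha (rule 1 does not apply)
  kiriha → kereha   [vowel merger]
  kereha → kerehe   [vowel merger]
  kerehe (rule 4 does not apply)
  giving Gakai kerehe.
Esbelu: *kiriha
  kiriha → siriha   [palatalisation]
  siriha → siliha   [unconditioned shift]
  siliha (rule 3 does not apply)
  giving Esbelu siliha.
Tazilic: start from *kiriha.
  rule 1: no change — kiriha
  rule 2 (vowel merger): kiriha → kirihe
  rule 3 (palatalisation): kirihe → sirihe
  ⇒ Tazilic sirihe
No other proto-form is consistent with every reflex, so the reconstruction is *kiriha.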